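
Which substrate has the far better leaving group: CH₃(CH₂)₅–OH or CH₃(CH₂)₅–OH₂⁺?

CH₃(CH₂)₅–OH₂⁺

From CH₃(CH₂)₅–OH the departing group would be OH⁻ (pKₐ(H₂O) ≈ 15.7). Strong base; essentially never leaves without prior activation.
From CH₃(CH₂)₅–OH₂⁺ the leaving group is H₂O (pKₐ(H₃O⁺) ≈ -1.7). Neutral; leaves from a protonated alcohol (R–OH₂⁺).
(In practice CH₃(CH₂)₅–OH₂⁺ is made from CH₃(CH₂)₅–OH by protonation with strong acid, converting the leaving group from hydroxide to neutral water.)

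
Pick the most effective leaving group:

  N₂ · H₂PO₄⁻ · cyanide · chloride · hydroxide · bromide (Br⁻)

N₂: no meaningful conjugate acid; N₂ departs as an exceptionally stable neutral molecule
bromide (Br⁻): pKₐ(HBr) ≈ -9
chloride: pKₐ(HCl) ≈ -7
H₂PO₄⁻: pKₐ(H₃PO₄) ≈ 2.1
cyanide: pKₐ(HCN) ≈ 9.2
hydroxide: pKₐ(H₂O) ≈ 15.7

N₂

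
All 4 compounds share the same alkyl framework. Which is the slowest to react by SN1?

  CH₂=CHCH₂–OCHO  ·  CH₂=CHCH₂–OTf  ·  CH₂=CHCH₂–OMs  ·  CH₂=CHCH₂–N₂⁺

The skeletons are identical, so relative rate is governed entirely by leaving-group ability.
The more stable X⁻ (or X) is on its own — i.e. the weaker a base it is — the better a leaving group it makes.
CH₂=CHCH₂–N₂⁺ loses N₂: no meaningful conjugate acid; N₂ departs as an exceptionally stable neutral molecule
CH₂=CHCH₂–OTf loses OTf⁻: pKₐ(CF₃SO₃H (triflic acid)) ≈ -14
CH₂=CHCH₂–OMs loses OMs⁻: pKₐ(CH₃SO₃H (MsOH)) ≈ -1.9
CH₂=CHCH₂–OCHO loses HCOO⁻: pKₐ(HCOOH) ≈ 3.8

CH₂=CHCH₂–OCHO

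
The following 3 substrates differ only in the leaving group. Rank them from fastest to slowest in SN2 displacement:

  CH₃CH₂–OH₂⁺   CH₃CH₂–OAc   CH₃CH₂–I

The skeletons are identical, so relative rate is governed entirely by leaving-group ability.
A good leaving group is a weak base: the lower the pKₐ of its conjugate acid, the more readily it departs.
CH₃CH₂–I loses I⁻: pKₐ(HI) ≈ -10
CH₃CH₂–OH₂⁺ loses H₂O: pKₐ(H₃O⁺) ≈ -1.7
CH₃CH₂–OAc loses AcO⁻: pKₐ(CH₃COOH) ≈ 4.8

CH₃CH₂–I > CH₃CH₂–OH₂⁺ > CH₃CH₂–OAc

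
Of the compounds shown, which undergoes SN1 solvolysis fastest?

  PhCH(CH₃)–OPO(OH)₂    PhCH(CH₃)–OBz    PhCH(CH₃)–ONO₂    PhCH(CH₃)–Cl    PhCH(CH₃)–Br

Same R in every case — rank the leaving groups.
The more stable X⁻ (or X) is on its own — i.e. the weaker a base it is — the better a leaving group it makes.
PhCH(CH₃)–Br loses Br⁻: pKₐ(HBr) ≈ -9
PhCH(CH₃)–Cl loses Cl⁻: pKₐ(HCl) ≈ -7
PhCH(CH₃)–ONO₂ loses NO₃⁻: pKₐ(HNO₃) ≈ -1.3
PhCH(CH₃)–OPO(OH)₂ loses H₂PO₄⁻: pKₐ(H₃PO₄) ≈ 2.1
PhCH(CH₃)–OBz loses PhCOO⁻: pKₐ(C₆H₅COOH) ≈ 4.2

PhCH(CH₃)–Br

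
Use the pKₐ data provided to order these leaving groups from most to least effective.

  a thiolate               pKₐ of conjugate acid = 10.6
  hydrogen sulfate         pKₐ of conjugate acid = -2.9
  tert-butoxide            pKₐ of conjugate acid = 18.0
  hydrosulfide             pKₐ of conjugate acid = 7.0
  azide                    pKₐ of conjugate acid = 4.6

Lower conjugate-acid pKₐ ⇒ weaker base ⇒ better leaving group.
Sorting by the given values: hydrogen sulfate (-2.9), azide (4.6), hydrosulfide (7.0), a thiolate (10.6), tert-butoxide (18.0).

hydrogen sulfate > azide > hydrosulfide > a thiolate > tert-butoxide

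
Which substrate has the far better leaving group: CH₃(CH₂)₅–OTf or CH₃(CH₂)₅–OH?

CH₃(CH₂)₅–OTf

From CH₃(CH₂)₅–OH the departing group would be OH⁻ (pKₐ(H₂O) ≈ 15.7). Strong base; essentially never leaves without prior activation.
From CH₃(CH₂)₅–OTf the leaving group is OTf⁻ (pKₐ(CF₃SO₃H (triflic acid)) ≈ -14). Charge spread over three oxygens and a CF₃ group; the premier leaving group in synthesis.
(In practice CH₃(CH₂)₅–OTf is made from CH₃(CH₂)₅–OH by treatment with Tf₂O / 2,6-lutidine, converting the hydroxyl into a triflate.)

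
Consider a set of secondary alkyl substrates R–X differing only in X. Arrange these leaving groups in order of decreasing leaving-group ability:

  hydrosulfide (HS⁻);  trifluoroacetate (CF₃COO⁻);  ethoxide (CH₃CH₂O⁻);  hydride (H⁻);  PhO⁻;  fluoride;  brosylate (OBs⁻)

brosylate (OBs⁻) > trifluoroacetate (CF₃COO⁻) > fluoride > hydrosulfide (HS⁻) > PhO⁻ > ethoxide (CH₃CH₂O⁻) > hydride (H⁻)

brosylate (OBs⁻): pKₐ(p-BrC₆H₄SO₃H) ≈ -2.8
trifluoroacetate (CF₃COO⁻): pKₐ(CF₃COOH) ≈ 0.2 — strongly electron-withdrawing CF₃ stabilises the carboxylate
fluoride: pKₐ(HF) ≈ 3.2
hydrosulfide (HS⁻): pKₐ(H₂S) ≈ 7
PhO⁻: pKₐ(C₆H₅OH (phenol)) ≈ 10
ethoxide (CH₃CH₂O⁻): pKₐ(CH₃CH₂OH) ≈ 16
hydride (H⁻): pKₐ(H₂) ≈ 36 — extremely strong base; leaves only in special hydride-transfer contexts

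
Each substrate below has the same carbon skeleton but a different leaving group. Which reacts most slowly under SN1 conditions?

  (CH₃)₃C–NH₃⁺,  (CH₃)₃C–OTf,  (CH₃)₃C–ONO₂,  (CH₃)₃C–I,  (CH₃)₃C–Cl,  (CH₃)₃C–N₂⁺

With the same alkyl group throughout, only the leaving group differentiates the rates.
Rank by basicity of the departing species: weakest base leaves most easily.
(CH₃)₃C–N₂⁺ loses N₂: no meaningful conjugate acid; N₂ departs as an exceptionally stable neutral molecule
(CH₃)₃C–OTf loses OTf⁻: pKₐ(CF₃SO₃H (triflic acid)) ≈ -14
(CH₃)₃C–I loses I⁻: pKₐ(HI) ≈ -10
(CH₃)₃C–Cl loses Cl⁻: pKₐ(HCl) ≈ -7
(CH₃)₃C–ONO₂ loses NO₃⁻: pKₐ(HNO₃) ≈ -1.3
(CH₃)₃C–NH₃⁺ loses NH₃: pKₐ(NH₄⁺) ≈ 9.2

(CH₃)₃C–NH₃⁺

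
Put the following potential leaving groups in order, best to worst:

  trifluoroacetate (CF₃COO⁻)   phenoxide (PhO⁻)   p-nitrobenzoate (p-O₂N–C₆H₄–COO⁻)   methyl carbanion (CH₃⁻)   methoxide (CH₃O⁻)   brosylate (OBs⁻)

brosylate (OBs⁻) > trifluoroacetate (CF₃COO⁻) > p-nitrobenzoate (p-O₂N–C₆H₄–COO⁻) > phenoxide (PhO⁻) > methoxide (CH₃O⁻) > methyl carbanion (CH₃⁻)

Rank by basicity of the departing species: weakest base leaves most easily.
brosylate (OBs⁻): pKₐ(p-BrC₆H₄SO₃H) ≈ -2.8 — arenesulfonate with a p-bromo substituent
trifluoroacetate (CF₃COO⁻): pKₐ(CF₃COOH) ≈ 0.2 — strongly electron-withdrawing CF₃ stabilises the carboxylate
p-nitrobenzoate (p-O₂N–C₆H₄–COO⁻): pKₐ(p-nitrobenzoic acid) ≈ 3.4 — electron-withdrawing nitro group stabilises the carboxylate
phenoxide (PhO⁻): pKₐ(C₆H₅OH (phenol)) ≈ 10 — resonance into the ring helps, but still a poor LG
methoxide (CH₃O⁻): pKₐ(CH₃OH) ≈ 15.5
methyl carbanion (CH₃⁻): pKₐ(CH₄) ≈ 48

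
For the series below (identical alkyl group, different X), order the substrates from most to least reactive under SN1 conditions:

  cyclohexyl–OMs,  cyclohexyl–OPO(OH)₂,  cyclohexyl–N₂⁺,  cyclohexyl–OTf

cyclohexyl–N₂⁺ > cyclohexyl–OTf > cyclohexyl–OMs > cyclohexyl–OPO(OH)₂

Identical carbon frameworks mean the comparison reduces to leaving-group quality.
Rank by basicity of the departing species: weakest base leaves most easily.
cyclohexyl–N₂⁺ loses N₂: no meaningful conjugate acid; N₂ departs as an exceptionally stable neutral molecule
cyclohexyl–OTf loses OTf⁻: pKₐ(CF₃SO₃H (triflic acid)) ≈ -14
cyclohexyl–OMs loses OMs⁻: pKₐ(CH₃SO₃H (MsOH)) ≈ -1.9
cyclohexyl–OPO(OH)₂ loses H₂PO₄⁻: pKₐ(H₃PO₄) ≈ 2.1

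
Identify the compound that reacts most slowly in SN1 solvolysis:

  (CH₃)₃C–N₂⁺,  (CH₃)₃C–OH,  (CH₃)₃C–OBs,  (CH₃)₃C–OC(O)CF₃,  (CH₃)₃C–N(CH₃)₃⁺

The skeletons are identical, so relative rate is governed entirely by leaving-group ability.
The more stable X⁻ (or X) is on its own — i.e. the weaker a base it is — the better a leaving group it makes.
(CH₃)₃C–N₂⁺ loses N₂: no meaningful conjugate acid; N₂ departs as an exceptionally stable neutral molecule
(CH₃)₃C–OBs loses OBs⁻: pKₐ(p-BrC₆H₄SO₃H) ≈ -2.8
(CH₃)₃C–OC(O)CF₃ loses CF₃COO⁻: pKₐ(CF₃COOH) ≈ 0.2
(CH₃)₃C–N(CH₃)₃⁺ loses NR'₃: pKₐ(R'₃NH⁺) ≈ 10.7
(CH₃)₃C–OH loses OH⁻: pKₐ(H₂O) ≈ 15.7

(CH₃)₃C–OH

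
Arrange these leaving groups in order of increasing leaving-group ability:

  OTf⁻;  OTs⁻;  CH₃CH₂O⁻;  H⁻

H⁻ < CH₃CH₂O⁻ < OTs⁻ < OTf⁻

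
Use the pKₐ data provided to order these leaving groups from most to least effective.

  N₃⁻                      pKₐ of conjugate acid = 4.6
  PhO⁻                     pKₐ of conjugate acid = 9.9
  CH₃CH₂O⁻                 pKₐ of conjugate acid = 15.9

N₃⁻ > PhO⁻ > CH₃CH₂O⁻

Lower conjugate-acid pKₐ ⇒ weaker base ⇒ better leaving group.
Sorting by the given values: N₃⁻ (4.6), PhO⁻ (9.9), CH₃CH₂O⁻ (15.9).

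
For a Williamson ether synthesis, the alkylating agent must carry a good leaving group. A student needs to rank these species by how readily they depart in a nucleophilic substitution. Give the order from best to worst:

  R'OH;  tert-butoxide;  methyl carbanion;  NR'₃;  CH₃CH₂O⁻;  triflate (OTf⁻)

triflate (OTf⁻) > R'OH > NR'₃ > CH₃CH₂O⁻ > tert-butoxide > methyl carbanion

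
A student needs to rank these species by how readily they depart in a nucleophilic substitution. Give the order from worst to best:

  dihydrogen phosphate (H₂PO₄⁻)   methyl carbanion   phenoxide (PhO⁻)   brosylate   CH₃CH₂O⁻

methyl carbanion < CH₃CH₂O⁻ < phenoxide (PhO⁻) < dihydrogen phosphate (H₂PO₄⁻) < brosylate

Rank by basicity of the departing species: weakest base leaves most easily.
brosylate: pKₐ(p-BrC₆H₄SO₃H) ≈ -2.8 — arenesulfonate with a p-bromo substituent
dihydrogen phosphate (H₂PO₄⁻): pKₐ(H₃PO₄) ≈ 2.1 — moderate base; biological leaving group after further activation
phenoxide (PhO⁻): pKₐ(C₆H₅OH (phenol)) ≈ 10 — resonance into the ring helps, but still a poor LG
CH₃CH₂O⁻: pKₐ(CH₃CH₂OH) ≈ 16 — strong base; alkoxides do not leave unassisted
methyl carbanion: pKₐ(CH₄) ≈ 48
Reversing gives the worst-to-best order requested.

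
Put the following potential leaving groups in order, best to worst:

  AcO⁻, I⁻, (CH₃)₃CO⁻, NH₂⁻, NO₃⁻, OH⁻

I⁻ > NO₃⁻ > AcO⁻ > OH⁻ > (CH₃)₃CO⁻ > NH₂⁻

Rank by basicity of the departing species: weakest base leaves most easily.
I⁻: pKₐ(HI) ≈ -10
NO₃⁻: pKₐ(HNO₃) ≈ -1.3
AcO⁻: pKₐ(CH₃COOH) ≈ 4.8
OH⁻: pKₐ(H₂O) ≈ 15.7
(CH₃)₃CO⁻: pKₐ(t-BuOH) ≈ 18
NH₂⁻: pKₐ(NH₃) ≈ 38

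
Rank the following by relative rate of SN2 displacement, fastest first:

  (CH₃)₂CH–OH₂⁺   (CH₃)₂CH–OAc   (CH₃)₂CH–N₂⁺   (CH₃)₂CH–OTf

Same R in every case — rank the leaving groups.
A good leaving group is a weak base: the lower the pKₐ of its conjugate acid, the more readily it departs.
(CH₃)₂CH–N₂⁺ loses N₂: no meaningful conjugate acid; N₂ departs as an exceptionally stable neutral molecule
(CH₃)₂CH–OTf loses OTf⁻: pKₐ(CF₃SO₃H (triflic acid)) ≈ -14
(CH₃)₂CH–OH₂⁺ loses H₂O: pKₐ(H₃O⁺) ≈ -1.7
(CH₃)₂CH–OAc loses AcO⁻: pKₐ(CH₃COOH) ≈ 4.8

(CH₃)₂CH–N₂⁺ > (CH₃)₂CH–OTf > (CH₃)₂CH–OH₂⁺ > (CH₃)₂CH–OAc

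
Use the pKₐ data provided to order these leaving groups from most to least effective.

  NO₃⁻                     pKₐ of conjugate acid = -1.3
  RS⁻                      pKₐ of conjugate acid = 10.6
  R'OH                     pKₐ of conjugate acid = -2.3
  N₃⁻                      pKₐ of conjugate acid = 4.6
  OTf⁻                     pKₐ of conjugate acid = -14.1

OTf⁻ > R'OH > NO₃⁻ > N₃⁻ > RS⁻

Lower conjugate-acid pKₐ ⇒ weaker base ⇒ better leaving group.
Sorting by the given values: OTf⁻ (-14.1), R'OH (-2.3), NO₃⁻ (-1.3), N₃⁻ (4.6), RS⁻ (10.6).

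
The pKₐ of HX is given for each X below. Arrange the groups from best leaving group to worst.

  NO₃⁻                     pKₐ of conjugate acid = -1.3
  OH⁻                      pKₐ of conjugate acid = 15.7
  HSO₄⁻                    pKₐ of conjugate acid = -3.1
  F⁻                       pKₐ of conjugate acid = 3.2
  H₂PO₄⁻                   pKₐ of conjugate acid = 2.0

Lower conjugate-acid pKₐ ⇒ weaker base ⇒ better leaving group.
Sorting by the given values: HSO₄⁻ (-3.1), NO₃⁻ (-1.3), H₂PO₄⁻ (2.0), F⁻ (3.2), OH⁻ (15.7).

HSO₄⁻ > NO₃⁻ > H₂PO₄⁻ > F⁻ > OH⁻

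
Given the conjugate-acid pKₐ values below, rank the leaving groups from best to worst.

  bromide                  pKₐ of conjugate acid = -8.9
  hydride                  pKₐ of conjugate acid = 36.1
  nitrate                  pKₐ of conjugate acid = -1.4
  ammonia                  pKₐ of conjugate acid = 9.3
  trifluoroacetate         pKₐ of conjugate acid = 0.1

Lower conjugate-acid pKₐ ⇒ weaker base ⇒ better leaving group.
Sorting by the given values: bromide (-8.9), nitrate (-1.4), trifluoroacetate (0.1), ammonia (9.3), hydride (36.1).

bromide > nitrate > trifluoroacetate > ammonia > hydride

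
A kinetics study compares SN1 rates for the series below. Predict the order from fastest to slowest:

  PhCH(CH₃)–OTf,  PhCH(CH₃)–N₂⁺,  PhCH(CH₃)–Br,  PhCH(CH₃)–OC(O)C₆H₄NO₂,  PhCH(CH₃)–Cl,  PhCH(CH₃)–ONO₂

PhCH(CH₃)–N₂⁺ > PhCH(CH₃)–OTf > PhCH(CH₃)–Br > PhCH(CH₃)–Cl > PhCH(CH₃)–ONO₂ > PhCH(CH₃)–OC(O)C₆H₄NO₂

The skeletons are identical, so relative rate is governed entirely by leaving-group ability.
A good leaving group is a weak base: the lower the pKₐ of its conjugate acid, the more readily it departs.
PhCH(CH₃)–N₂⁺ loses N₂: no meaningful conjugate acid; N₂ departs as an exceptionally stable neutral molecule
PhCH(CH₃)–OTf loses OTf⁻: pKₐ(CF₃SO₃H (triflic acid)) ≈ -14
PhCH(CH₃)–Br loses Br⁻: pKₐ(HBr) ≈ -9
PhCH(CH₃)–Cl loses Cl⁻: pKₐ(HCl) ≈ -7
PhCH(CH₃)–ONO₂ loses NO₃⁻: pKₐ(HNO₃) ≈ -1.3
PhCH(CH₃)–OC(O)C₆H₄NO₂ loses p-O₂N–C₆H₄–COO⁻: pKₐ(p-nitrobenzoic acid) ≈ 3.4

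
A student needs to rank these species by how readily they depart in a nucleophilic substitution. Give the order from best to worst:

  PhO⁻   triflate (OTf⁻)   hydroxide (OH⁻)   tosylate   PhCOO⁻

triflate (OTf⁻) > tosylate > PhCOO⁻ > PhO⁻ > hydroxide (OH⁻)

A good leaving group is a weak base: the lower the pKₐ of its conjugate acid, the more readily it departs.
triflate (OTf⁻): pKₐ(CF₃SO₃H (triflic acid)) ≈ -14
tosylate: pKₐ(p-CH₃C₆H₄SO₃H (TsOH)) ≈ -2.8
PhCOO⁻: pKₐ(C₆H₅COOH) ≈ 4.2 — aryl carboxylate
PhO⁻: pKₐ(C₆H₅OH (phenol)) ≈ 10 — resonance into the ring helps, but still a poor LG
hydroxide (OH⁻): pKₐ(H₂O) ≈ 15.7 — strong base; essentially never leaves without prior activation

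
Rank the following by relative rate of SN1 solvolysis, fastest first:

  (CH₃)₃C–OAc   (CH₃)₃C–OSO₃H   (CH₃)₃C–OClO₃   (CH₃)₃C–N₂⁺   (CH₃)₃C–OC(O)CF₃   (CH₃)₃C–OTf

Identical carbon frameworks mean the comparison reduces to leaving-group quality.
Leaving-group ability tracks the stability of the departed species; conjugate-acid pKₐ is the usual yardstick (lower pKₐ → better LG).
(CH₃)₃C–N₂⁺ loses N₂: no meaningful conjugate acid; N₂ departs as an exceptionally stable neutral molecule
(CH₃)₃C–OTf loses OTf⁻: pKₐ(CF₃SO₃H (triflic acid)) ≈ -14
(CH₃)₃C–OClO₃ loses ClO₄⁻: pKₐ(HClO₄) ≈ -10
(CH₃)₃C–OSO₃H loses HSO₄⁻: pKₐ(H₂SO₄) ≈ -3
(CH₃)₃C–OC(O)CF₃ loses CF₃COO⁻: pKₐ(CF₃COOH) ≈ 0.2
(CH₃)₃C–OAc loses AcO⁻: pKₐ(CH₃COOH) ≈ 4.8

(CH₃)₃C–N₂⁺ > (CH₃)₃C–OTf > (CH₃)₃C–OClO₃ > (CH₃)₃C–OSO₃H > (CH₃)₃C–OC(O)CF₃ > (CH₃)₃C–OAc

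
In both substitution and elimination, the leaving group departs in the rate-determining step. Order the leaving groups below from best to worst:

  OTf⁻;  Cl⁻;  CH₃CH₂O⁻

OTf⁻ > Cl⁻ > CH₃CH₂O⁻

The more stable X⁻ (or X) is on its own — i.e. the weaker a base it is — the better a leaving group it makes.
OTf⁻: pKₐ(CF₃SO₃H (triflic acid)) ≈ -14
Cl⁻: pKₐ(HCl) ≈ -7
CH₃CH₂O⁻: pKₐ(CH₃CH₂OH) ≈ 16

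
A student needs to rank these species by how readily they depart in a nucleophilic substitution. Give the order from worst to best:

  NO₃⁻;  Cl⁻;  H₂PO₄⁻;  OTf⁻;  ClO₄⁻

H₂PO₄⁻ < NO₃⁻ < Cl⁻ < ClO₄⁻ < OTf⁻

The more stable X⁻ (or X) is on its own — i.e. the weaker a base it is — the better a leaving group it makes.
OTf⁻: pKₐ(CF₃SO₃H (triflic acid)) ≈ -14
ClO₄⁻: pKₐ(HClO₄) ≈ -10
Cl⁻: pKₐ(HCl) ≈ -7
NO₃⁻: pKₐ(HNO₃) ≈ -1.3
H₂PO₄⁻: pKₐ(H₃PO₄) ≈ 2.1
Reversing gives the worst-to-best order requested.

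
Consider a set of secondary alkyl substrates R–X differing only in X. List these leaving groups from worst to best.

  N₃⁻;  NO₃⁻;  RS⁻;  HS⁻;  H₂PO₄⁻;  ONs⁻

A good leaving group is a weak base: the lower the pKₐ of its conjugate acid, the more readily it departs.
ONs⁻: pKₐ(p-O₂NC₆H₄SO₃H) ≈ -3.5
NO₃⁻: pKₐ(HNO₃) ≈ -1.3
H₂PO₄⁻: pKₐ(H₃PO₄) ≈ 2.1
N₃⁻: pKₐ(HN₃) ≈ 4.7
HS⁻: pKₐ(H₂S) ≈ 7
RS⁻: pKₐ(RSH (a thiol)) ≈ 10.5
Listed from poorest to best leaving group as asked.

RS⁻ < HS⁻ < N₃⁻ < H₂PO₄⁻ < NO₃⁻ < ONs⁻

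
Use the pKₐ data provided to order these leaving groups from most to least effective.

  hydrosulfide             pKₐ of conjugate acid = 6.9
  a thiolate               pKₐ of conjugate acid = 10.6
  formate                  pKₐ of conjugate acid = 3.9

formate > hydrosulfide > a thiolate

Lower conjugate-acid pKₐ ⇒ weaker base ⇒ better leaving group.
Sorting by the given values: formate (3.9), hydrosulfide (6.9), a thiolate (10.6).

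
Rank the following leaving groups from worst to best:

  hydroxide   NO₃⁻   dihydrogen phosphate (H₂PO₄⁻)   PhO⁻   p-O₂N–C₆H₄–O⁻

hydroxide < PhO⁻ < p-O₂N–C₆H₄–O⁻ < dihydrogen phosphate (H₂PO₄⁻) < NO₃⁻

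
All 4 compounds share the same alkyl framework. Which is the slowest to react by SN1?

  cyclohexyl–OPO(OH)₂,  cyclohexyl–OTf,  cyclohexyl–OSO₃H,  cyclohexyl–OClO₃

With the same alkyl group throughout, only the leaving group differentiates the rates.
A good leaving group is a weak base: the lower the pKₐ of its conjugate acid, the more readily it departs.
cyclohexyl–OTf loses OTf⁻: pKₐ(CF₃SO₃H (triflic acid)) ≈ -14
cyclohexyl–OClO₃ loses ClO₄⁻: pKₐ(HClO₄) ≈ -10
cyclohexyl–OSO₃H loses HSO₄⁻: pKₐ(H₂SO₄) ≈ -3
cyclohexyl–OPO(OH)₂ loses H₂PO₄⁻: pKₐ(H₃PO₄) ≈ 2.1

cyclohexyl–OPO(OH)₂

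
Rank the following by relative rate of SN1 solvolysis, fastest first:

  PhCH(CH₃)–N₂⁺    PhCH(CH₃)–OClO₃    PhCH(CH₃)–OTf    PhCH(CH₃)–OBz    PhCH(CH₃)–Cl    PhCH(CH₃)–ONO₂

The skeletons are identical, so relative rate is governed entirely by leaving-group ability.
A good leaving group is a weak base: the lower the pKₐ of its conjugate acid, the more readily it departs.
PhCH(CH₃)–N₂⁺ loses N₂: no meaningful conjugate acid; N₂ departs as an exceptionally stable neutral molecule
PhCH(CH₃)–OTf loses OTf⁻: pKₐ(CF₃SO₃H (triflic acid)) ≈ -14
PhCH(CH₃)–OClO₃ loses ClO₄⁻: pKₐ(HClO₄) ≈ -10
PhCH(CH₃)–Cl loses Cl⁻: pKₐ(HCl) ≈ -7
PhCH(CH₃)–ONO₂ loses NO₃⁻: pKₐ(HNO₃) ≈ -1.3
PhCH(CH₃)–OBz loses PhCOO⁻: pKₐ(C₆H₅COOH) ≈ 4.2

PhCH(CH₃)–N₂⁺ > PhCH(CH₃)–OTf > PhCH(CH₃)–OClO₃ > PhCH(CH₃)–Cl > PhCH(CH₃)–ONO₂ > PhCH(CH₃)–OBz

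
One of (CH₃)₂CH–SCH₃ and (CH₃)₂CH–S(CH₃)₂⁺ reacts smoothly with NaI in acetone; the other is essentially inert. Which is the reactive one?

From (CH₃)₂CH–SCH₃ the departing group would be RS⁻ (pKₐ(RSH (a thiol)) ≈ 10.5). Moderately basic; rarely leaves without activation.
From (CH₃)₂CH–S(CH₃)₂⁺ the leaving group is SR'₂ (pKₐ(R'₂SH⁺) ≈ -7). Neutral; leaves from a sulfonium salt (R–SR'₂⁺).
(In practice (CH₃)₂CH–S(CH₃)₂⁺ is made from (CH₃)₂CH–SCH₃ by S-methylation with CH₃I, allowing neutral dimethyl sulfide, rather than methanethiolate, to depart.)

(CH₃)₂CH–S(CH₃)₂⁺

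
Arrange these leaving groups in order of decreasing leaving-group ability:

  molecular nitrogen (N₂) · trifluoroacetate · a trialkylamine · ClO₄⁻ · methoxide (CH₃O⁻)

molecular nitrogen (N₂) > ClO₄⁻ > trifluoroacetate > a trialkylamine > methoxide (CH₃O⁻)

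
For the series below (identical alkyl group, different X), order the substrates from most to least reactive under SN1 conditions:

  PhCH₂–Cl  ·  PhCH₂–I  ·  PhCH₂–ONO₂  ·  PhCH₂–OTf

Same R in every case — rank the leaving groups.
A good leaving group is a weak base: the lower the pKₐ of its conjugate acid, the more readily it departs.
PhCH₂–OTf loses OTf⁻: pKₐ(CF₃SO₃H (triflic acid)) ≈ -14
PhCH₂–I loses I⁻: pKₐ(HI) ≈ -10
PhCH₂–Cl loses Cl⁻: pKₐ(HCl) ≈ -7
PhCH₂–ONO₂ loses NO₃⁻: pKₐ(HNO₃) ≈ -1.3

PhCH₂–OTf > PhCH₂–I > PhCH₂–Cl > PhCH₂–ONO₂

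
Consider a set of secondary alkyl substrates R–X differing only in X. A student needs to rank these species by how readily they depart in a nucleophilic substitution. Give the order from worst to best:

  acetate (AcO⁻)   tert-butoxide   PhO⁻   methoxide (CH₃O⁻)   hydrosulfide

A good leaving group is a weak base: the lower the pKₐ of its conjugate acid, the more readily it departs.
acetate (AcO⁻): pKₐ(CH₃COOH) ≈ 4.8 — resonance-stabilised but still a weak base
hydrosulfide: pKₐ(H₂S) ≈ 7 — larger and more polarisable than the oxygen analogue
PhO⁻: pKₐ(C₆H₅OH (phenol)) ≈ 10
methoxide (CH₃O⁻): pKₐ(CH₃OH) ≈ 15.5 — strong base; alkoxides do not leave unassisted
tert-butoxide: pKₐ(t-BuOH) ≈ 18 — bulky, strongly basic alkoxide
Reversing gives the worst-to-best order requested.

tert-butoxide < methoxide (CH₃O⁻) < PhO⁻ < hydrosulfide < acetate (AcO⁻)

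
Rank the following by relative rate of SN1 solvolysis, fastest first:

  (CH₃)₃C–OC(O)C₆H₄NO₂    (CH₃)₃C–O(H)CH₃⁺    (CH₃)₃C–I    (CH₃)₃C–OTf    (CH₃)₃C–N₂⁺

(CH₃)₃C–N₂⁺ > (CH₃)₃C–OTf > (CH₃)₃C–I > (CH₃)₃C–O(H)CH₃⁺ > (CH₃)₃C–OC(O)C₆H₄NO₂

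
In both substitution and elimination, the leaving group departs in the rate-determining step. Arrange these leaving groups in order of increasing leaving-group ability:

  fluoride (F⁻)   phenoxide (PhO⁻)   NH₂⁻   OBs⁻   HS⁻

NH₂⁻ < phenoxide (PhO⁻) < HS⁻ < fluoride (F⁻) < OBs⁻

OBs⁻: pKₐ(p-BrC₆H₄SO₃H) ≈ -2.8
fluoride (F⁻): pKₐ(HF) ≈ 3.2
HS⁻: pKₐ(H₂S) ≈ 7
phenoxide (PhO⁻): pKₐ(C₆H₅OH (phenol)) ≈ 10
NH₂⁻: pKₐ(NH₃) ≈ 38
Listed from poorest to best leaving group as asked.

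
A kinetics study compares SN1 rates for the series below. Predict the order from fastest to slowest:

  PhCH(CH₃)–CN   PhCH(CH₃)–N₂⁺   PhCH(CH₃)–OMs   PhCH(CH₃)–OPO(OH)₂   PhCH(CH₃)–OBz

Identical carbon frameworks mean the comparison reduces to leaving-group quality.
The more stable X⁻ (or X) is on its own — i.e. the weaker a base it is — the better a leaving group it makes.
PhCH(CH₃)–N₂⁺ loses N₂: no meaningful conjugate acid; N₂ departs as an exceptionally stable neutral molecule
PhCH(CH₃)–OMs loses OMs⁻: pKₐ(CH₃SO₃H (MsOH)) ≈ -1.9
PhCH(CH₃)–OPO(OH)₂ loses H₂PO₄⁻: pKₐ(H₃PO₄) ≈ 2.1
PhCH(CH₃)–OBz loses PhCOO⁻: pKₐ(C₆H₅COOH) ≈ 4.2
PhCH(CH₃)–CN loses CN⁻: pKₐ(HCN) ≈ 9.2

PhCH(CH₃)–N₂⁺ > PhCH(CH₃)–OMs > PhCH(CH₃)–OPO(OH)₂ > PhCH(CH₃)–OBz > PhCH(CH₃)–CN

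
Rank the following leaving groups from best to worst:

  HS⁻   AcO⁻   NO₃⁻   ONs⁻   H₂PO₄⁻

ONs⁻ > NO₃⁻ > H₂PO₄⁻ > AcO⁻ > HS⁻

ONs⁻: pKₐ(p-O₂NC₆H₄SO₃H) ≈ -3.5
NO₃⁻: pKₐ(HNO₃) ≈ -1.3
H₂PO₄⁻: pKₐ(H₃PO₄) ≈ 2.1 — moderate base; biological leaving group after further activation
AcO⁻: pKₐ(CH₃COOH) ≈ 4.8 — resonance-stabilised but still a weak base
HS⁻: pKₐ(H₂S) ≈ 7 — larger and more polarisable than the oxygen analogue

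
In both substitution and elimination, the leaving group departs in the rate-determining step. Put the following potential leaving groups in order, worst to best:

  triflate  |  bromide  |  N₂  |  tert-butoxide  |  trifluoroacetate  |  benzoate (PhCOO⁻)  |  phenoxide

tert-butoxide < phenoxide < benzoate (PhCOO⁻) < trifluoroacetate < bromide < triflate < N₂

A good leaving group is a weak base: the lower the pKₐ of its conjugate acid, the more readily it departs.
N₂: no meaningful conjugate acid; N₂ departs as an exceptionally stable neutral molecule
triflate: pKₐ(CF₃SO₃H (triflic acid)) ≈ -14 — charge spread over three oxygens and a CF₃ group; the premier leaving group in synthesis
bromide: pKₐ(HBr) ≈ -9 — weak base; good leaving group
trifluoroacetate: pKₐ(CF₃COOH) ≈ 0.2 — strongly electron-withdrawing CF₃ stabilises the carboxylate
benzoate (PhCOO⁻): pKₐ(C₆H₅COOH) ≈ 4.2 — aryl carboxylate
phenoxide: pKₐ(C₆H₅OH (phenol)) ≈ 10 — resonance into the ring helps, but still a poor LG
tert-butoxide: pKₐ(t-BuOH) ≈ 18 — bulky, strongly basic alkoxide
The question asks for worst first, so the sequence is read in increasing leaving-group ability.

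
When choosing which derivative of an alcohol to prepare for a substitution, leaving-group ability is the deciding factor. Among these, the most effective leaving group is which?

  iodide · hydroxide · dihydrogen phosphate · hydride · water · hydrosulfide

iodide

iodide: pKₐ(HI) ≈ -10
water: pKₐ(H₃O⁺) ≈ -1.7
dihydrogen phosphate: pKₐ(H₃PO₄) ≈ 2.1
hydrosulfide: pKₐ(H₂S) ≈ 7
hydroxide: pKₐ(H₂O) ≈ 15.7
hydride: pKₐ(H₂) ≈ 36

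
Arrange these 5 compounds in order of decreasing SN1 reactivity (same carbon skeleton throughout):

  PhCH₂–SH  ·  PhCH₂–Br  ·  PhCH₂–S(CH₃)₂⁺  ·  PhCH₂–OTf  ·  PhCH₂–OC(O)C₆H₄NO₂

Same R in every case — rank the leaving groups.
The more stable X⁻ (or X) is on its own — i.e. the weaker a base it is — the better a leaving group it makes.
PhCH₂–OTf loses OTf⁻: pKₐ(CF₃SO₃H (triflic acid)) ≈ -14
PhCH₂–Br loses Br⁻: pKₐ(HBr) ≈ -9
PhCH₂–S(CH₃)₂⁺ loses SR'₂: pKₐ(R'₂SH⁺) ≈ -7
PhCH₂–OC(O)C₆H₄NO₂ loses p-O₂N–C₆H₄–COO⁻: pKₐ(p-nitrobenzoic acid) ≈ 3.4
PhCH₂–SH loses HS⁻: pKₐ(H₂S) ≈ 7

PhCH₂–OTf > PhCH₂–Br > PhCH₂–S(CH₃)₂⁺ > PhCH₂–OC(O)C₆H₄NO₂ > PhCH₂–SH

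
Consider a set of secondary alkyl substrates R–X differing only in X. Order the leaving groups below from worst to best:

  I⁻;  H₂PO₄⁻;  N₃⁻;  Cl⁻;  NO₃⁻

Rank by basicity of the departing species: weakest base leaves most easily.
I⁻: pKₐ(HI) ≈ -10
Cl⁻: pKₐ(HCl) ≈ -7
NO₃⁻: pKₐ(HNO₃) ≈ -1.3
H₂PO₄⁻: pKₐ(H₃PO₄) ≈ 2.1
N₃⁻: pKₐ(HN₃) ≈ 4.7
The question asks for worst first, so the sequence is read in increasing leaving-group ability.

N₃⁻ < H₂PO₄⁻ < NO₃⁻ < Cl⁻ < I⁻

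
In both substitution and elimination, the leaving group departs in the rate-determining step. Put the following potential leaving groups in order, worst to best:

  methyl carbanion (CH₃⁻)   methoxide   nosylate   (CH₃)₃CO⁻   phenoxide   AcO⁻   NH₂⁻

methyl carbanion (CH₃⁻) < NH₂⁻ < (CH₃)₃CO⁻ < methoxide < phenoxide < AcO⁻ < nosylate

nosylate: pKₐ(p-O₂NC₆H₄SO₃H) ≈ -3.5 — p-nitro group further stabilises the sulfonate
AcO⁻: pKₐ(CH₃COOH) ≈ 4.8
phenoxide: pKₐ(C₆H₅OH (phenol)) ≈ 10 — resonance into the ring helps, but still a poor LG
methoxide: pKₐ(CH₃OH) ≈ 15.5 — strong base; alkoxides do not leave unassisted
(CH₃)₃CO⁻: pKₐ(t-BuOH) ≈ 18 — bulky, strongly basic alkoxide
NH₂⁻: pKₐ(NH₃) ≈ 38 — extremely strong base; never a leaving group
methyl carbanion (CH₃⁻): pKₐ(CH₄) ≈ 48 — unstabilised carbanion; the worst conceivable leaving group
Listed from poorest to best leaving group as asked.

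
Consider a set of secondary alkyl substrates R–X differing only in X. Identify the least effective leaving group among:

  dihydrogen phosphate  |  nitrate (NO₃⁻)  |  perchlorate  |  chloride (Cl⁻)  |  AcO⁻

AcO⁻

Rank by basicity of the departing species: weakest base leaves most easily.
perchlorate: pKₐ(HClO₄) ≈ -10
chloride (Cl⁻): pKₐ(HCl) ≈ -7
nitrate (NO₃⁻): pKₐ(HNO₃) ≈ -1.3
dihydrogen phosphate: pKₐ(H₃PO₄) ≈ 2.1
AcO⁻: pKₐ(CH₃COOH) ≈ 4.8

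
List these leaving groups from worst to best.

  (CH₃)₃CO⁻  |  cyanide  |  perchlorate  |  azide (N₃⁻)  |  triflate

(CH₃)₃CO⁻ < cyanide < azide (N₃⁻) < perchlorate < triflate

Rank by basicity of the departing species: weakest base leaves most easily.
triflate: pKₐ(CF₃SO₃H (triflic acid)) ≈ -14
perchlorate: pKₐ(HClO₄) ≈ -10
azide (N₃⁻): pKₐ(HN₃) ≈ 4.7
cyanide: pKₐ(HCN) ≈ 9.2
(CH₃)₃CO⁻: pKₐ(t-BuOH) ≈ 18
Reversing gives the worst-to-best order requested.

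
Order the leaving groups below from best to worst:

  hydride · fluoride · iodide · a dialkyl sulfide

iodide > a dialkyl sulfide > fluoride > hydride

Leaving-group ability tracks the stability of the departed species; conjugate-acid pKₐ is the usual yardstick (lower pKₐ → better LG).
iodide: pKₐ(HI) ≈ -10
a dialkyl sulfide: pKₐ(R'₂SH⁺) ≈ -7 — neutral; leaves from a sulfonium salt (R–SR'₂⁺)
fluoride: pKₐ(HF) ≈ 3.2
hydride: pKₐ(H₂) ≈ 36 — extremely strong base; leaves only in special hydride-transfer contexts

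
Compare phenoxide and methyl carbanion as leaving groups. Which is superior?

phenoxide

phenoxide is the better leaving group.
pKₐ(C₆H₅OH (phenol)) ≈ 10 versus pKₐ(CH₄) ≈ 48: phenoxide is the much weaker base.
Resonance into the ring helps, but still a poor LG.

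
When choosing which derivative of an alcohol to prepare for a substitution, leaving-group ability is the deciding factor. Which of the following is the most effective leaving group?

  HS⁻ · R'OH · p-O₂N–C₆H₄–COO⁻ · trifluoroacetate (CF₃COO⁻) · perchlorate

perchlorate

A good leaving group is a weak base: the lower the pKₐ of its conjugate acid, the more readily it departs.
perchlorate: pKₐ(HClO₄) ≈ -10
R'OH: pKₐ(R'OH₂⁺) ≈ -2.4
trifluoroacetate (CF₃COO⁻): pKₐ(CF₃COOH) ≈ 0.2
p-O₂N–C₆H₄–COO⁻: pKₐ(p-nitrobenzoic acid) ≈ 3.4
HS⁻: pKₐ(H₂S) ≈ 7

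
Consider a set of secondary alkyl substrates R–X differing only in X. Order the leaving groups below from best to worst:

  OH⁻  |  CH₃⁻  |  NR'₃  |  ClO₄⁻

Leaving-group ability tracks the stability of the departed species; conjugate-acid pKₐ is the usual yardstick (lower pKₐ → better LG).
ClO₄⁻: pKₐ(HClO₄) ≈ -10
NR'₃: pKₐ(R'₃NH⁺) ≈ 10.7
OH⁻: pKₐ(H₂O) ≈ 15.7
CH₃⁻: pKₐ(CH₄) ≈ 48

ClO₄⁻ > NR'₃ > OH⁻ > CH₃⁻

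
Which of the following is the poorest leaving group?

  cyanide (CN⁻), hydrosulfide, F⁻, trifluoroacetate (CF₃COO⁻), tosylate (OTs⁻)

cyanide (CN⁻)

Rank by basicity of the departing species: weakest base leaves most easily.
tosylate (OTs⁻): pKₐ(p-CH₃C₆H₄SO₃H (TsOH)) ≈ -2.8
trifluoroacetate (CF₃COO⁻): pKₐ(CF₃COOH) ≈ 0.2
F⁻: pKₐ(HF) ≈ 3.2
hydrosulfide: pKₐ(H₂S) ≈ 7
cyanide (CN⁻): pKₐ(HCN) ≈ 9.2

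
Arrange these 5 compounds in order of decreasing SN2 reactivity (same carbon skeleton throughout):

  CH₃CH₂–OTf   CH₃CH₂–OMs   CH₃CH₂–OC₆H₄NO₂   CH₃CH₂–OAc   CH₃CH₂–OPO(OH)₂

With the same alkyl group throughout, only the leaving group differentiates the rates.
Rank by basicity of the departing species: weakest base leaves most easily.
CH₃CH₂–OTf loses OTf⁻: pKₐ(CF₃SO₃H (triflic acid)) ≈ -14
CH₃CH₂–OMs loses OMs⁻: pKₐ(CH₃SO₃H (MsOH)) ≈ -1.9
CH₃CH₂–OPO(OH)₂ loses H₂PO₄⁻: pKₐ(H₃PO₄) ≈ 2.1
CH₃CH₂–OAc loses AcO⁻: pKₐ(CH₃COOH) ≈ 4.8
CH₃CH₂–OC₆H₄NO₂ loses p-O₂N–C₆H₄–O⁻: pKₐ(p-nitrophenol) ≈ 7.2

CH₃CH₂–OTf > CH₃CH₂–OMs > CH₃CH₂–OPO(OH)₂ > CH₃CH₂–OAc > CH₃CH₂–OC₆H₄NO₂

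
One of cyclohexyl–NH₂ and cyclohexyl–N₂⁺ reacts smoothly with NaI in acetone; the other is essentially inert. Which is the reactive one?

From cyclohexyl–NH₂ the departing group would be NH₂⁻ (pKₐ(NH₃) ≈ 38). Extremely strong base; never a leaving group.
From cyclohexyl–N₂⁺ the leaving group is N₂ (no meaningful conjugate acid; N₂ departs as an exceptionally stable neutral molecule).
(In practice cyclohexyl–N₂⁺ is made from cyclohexyl–NH₂ by diazotisation (NaNO₂ / HCl, 0 °C), generating a diazonium salt that expels N₂.)

cyclohexyl–N₂⁺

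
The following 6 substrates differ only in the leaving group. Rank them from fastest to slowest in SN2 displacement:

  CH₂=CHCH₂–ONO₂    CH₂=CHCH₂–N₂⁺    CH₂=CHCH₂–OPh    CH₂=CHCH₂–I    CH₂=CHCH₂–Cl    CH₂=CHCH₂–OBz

Identical carbon frameworks mean the comparison reduces to leaving-group quality.
The more stable X⁻ (or X) is on its own — i.e. the weaker a base it is — the better a leaving group it makes.
CH₂=CHCH₂–N₂⁺ loses N₂: no meaningful conjugate acid; N₂ departs as an exceptionally stable neutral molecule
CH₂=CHCH₂–I loses I⁻: pKₐ(HI) ≈ -10
CH₂=CHCH₂–Cl loses Cl⁻: pKₐ(HCl) ≈ -7
CH₂=CHCH₂–ONO₂ loses NO₃⁻: pKₐ(HNO₃) ≈ -1.3
CH₂=CHCH₂–OBz loses PhCOO⁻: pKₐ(C₆H₅COOH) ≈ 4.2
CH₂=CHCH₂–OPh loses PhO⁻: pKₐ(C₆H₅OH (phenol)) ≈ 10

CH₂=CHCH₂–N₂⁺ > CH₂=CHCH₂–I > CH₂=CHCH₂–Cl > CH₂=CHCH₂–ONO₂ > CH₂=CHCH₂–OBz > CH₂=CHCH₂–OPh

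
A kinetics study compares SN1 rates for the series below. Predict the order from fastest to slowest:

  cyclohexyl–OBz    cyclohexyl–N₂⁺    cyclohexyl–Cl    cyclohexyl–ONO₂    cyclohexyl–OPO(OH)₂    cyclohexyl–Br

The skeletons are identical, so relative rate is governed entirely by leaving-group ability.
The more stable X⁻ (or X) is on its own — i.e. the weaker a base it is — the better a leaving group it makes.
cyclohexyl–N₂⁺ loses N₂: no meaningful conjugate acid; N₂ departs as an exceptionally stable neutral molecule
cyclohexyl–Br loses Br⁻: pKₐ(HBr) ≈ -9
cyclohexyl–Cl loses Cl⁻: pKₐ(HCl) ≈ -7
cyclohexyl–ONO₂ loses NO₃⁻: pKₐ(HNO₃) ≈ -1.3
cyclohexyl–OPO(OH)₂ loses H₂PO₄⁻: pKₐ(H₃PO₄) ≈ 2.1
cyclohexyl–OBz loses PhCOO⁻: pKₐ(C₆H₅COOH) ≈ 4.2

cyclohexyl–N₂⁺ > cyclohexyl–Br > cyclohexyl–Cl > cyclohexyl–ONO₂ > cyclohexyl–OPO(OH)₂ > cyclohexyl–OBz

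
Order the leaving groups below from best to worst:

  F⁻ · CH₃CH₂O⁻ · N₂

Rank by basicity of the departing species: weakest base leaves most easily.
N₂: no meaningful conjugate acid; N₂ departs as an exceptionally stable neutral molecule
F⁻: pKₐ(HF) ≈ 3.2
CH₃CH₂O⁻: pKₐ(CH₃CH₂OH) ≈ 16

N₂ > F⁻ > CH₃CH₂O⁻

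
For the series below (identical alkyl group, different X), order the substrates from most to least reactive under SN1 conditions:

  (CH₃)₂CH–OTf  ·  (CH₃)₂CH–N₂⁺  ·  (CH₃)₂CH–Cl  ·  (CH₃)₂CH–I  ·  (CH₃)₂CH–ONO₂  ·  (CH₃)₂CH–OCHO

Same R in every case — rank the leaving groups.
A good leaving group is a weak base: the lower the pKₐ of its conjugate acid, the more readily it departs.
(CH₃)₂CH–N₂⁺ loses N₂: no meaningful conjugate acid; N₂ departs as an exceptionally stable neutral molecule
(CH₃)₂CH–OTf loses OTf⁻: pKₐ(CF₃SO₃H (triflic acid)) ≈ -14
(CH₃)₂CH–I loses I⁻: pKₐ(HI) ≈ -10
(CH₃)₂CH–Cl loses Cl⁻: pKₐ(HCl) ≈ -7
(CH₃)₂CH–ONO₂ loses NO₃⁻: pKₐ(HNO₃) ≈ -1.3
(CH₃)₂CH–OCHO loses HCOO⁻: pKₐ(HCOOH) ≈ 3.8

(CH₃)₂CH–N₂⁺ > (CH₃)₂CH–OTf > (CH₃)₂CH–I > (CH₃)₂CH–Cl > (CH₃)₂CH–ONO₂ > (CH₃)₂CH–OCHO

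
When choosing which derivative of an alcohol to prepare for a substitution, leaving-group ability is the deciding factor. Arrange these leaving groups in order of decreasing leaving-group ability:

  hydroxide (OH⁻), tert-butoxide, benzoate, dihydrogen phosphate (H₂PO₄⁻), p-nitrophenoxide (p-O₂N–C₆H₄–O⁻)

Leaving-group ability tracks the stability of the departed species; conjugate-acid pKₐ is the usual yardstick (lower pKₐ → better LG).
dihydrogen phosphate (H₂PO₄⁻): pKₐ(H₃PO₄) ≈ 2.1
benzoate: pKₐ(C₆H₅COOH) ≈ 4.2
p-nitrophenoxide (p-O₂N–C₆H₄–O⁻): pKₐ(p-nitrophenol) ≈ 7.2
hydroxide (OH⁻): pKₐ(H₂O) ≈ 15.7
tert-butoxide: pKₐ(t-BuOH) ≈ 18

dihydrogen phosphate (H₂PO₄⁻) > benzoate > p-nitrophenoxide (p-O₂N–C₆H₄–O⁻) > hydroxide (OH⁻) > tert-butoxide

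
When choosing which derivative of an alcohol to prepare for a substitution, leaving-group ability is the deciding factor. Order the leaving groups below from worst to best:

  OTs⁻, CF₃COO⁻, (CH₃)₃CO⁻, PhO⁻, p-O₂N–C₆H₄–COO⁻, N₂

N₂: no meaningful conjugate acid; N₂ departs as an exceptionally stable neutral molecule
OTs⁻: pKₐ(p-CH₃C₆H₄SO₃H (TsOH)) ≈ -2.8
CF₃COO⁻: pKₐ(CF₃COOH) ≈ 0.2
p-O₂N–C₆H₄–COO⁻: pKₐ(p-nitrobenzoic acid) ≈ 3.4
PhO⁻: pKₐ(C₆H₅OH (phenol)) ≈ 10 — resonance into the ring helps, but still a poor LG
(CH₃)₃CO⁻: pKₐ(t-BuOH) ≈ 18 — bulky, strongly basic alkoxide
Listed from poorest to best leaving group as asked.

(CH₃)₃CO⁻ < PhO⁻ < p-O₂N–C₆H₄–COO⁻ < CF₃COO⁻ < OTs⁻ < N₂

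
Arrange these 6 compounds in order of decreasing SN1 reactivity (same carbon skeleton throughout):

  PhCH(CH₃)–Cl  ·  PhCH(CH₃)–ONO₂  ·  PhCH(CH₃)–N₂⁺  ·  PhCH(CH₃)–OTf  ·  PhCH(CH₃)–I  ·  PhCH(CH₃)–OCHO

PhCH(CH₃)–N₂⁺ > PhCH(CH₃)–OTf > PhCH(CH₃)–I > PhCH(CH₃)–Cl > PhCH(CH₃)–ONO₂ > PhCH(CH₃)–OCHO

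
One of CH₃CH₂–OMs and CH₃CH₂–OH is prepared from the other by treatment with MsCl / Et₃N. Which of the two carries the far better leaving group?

CH₃CH₂–OMs

From CH₃CH₂–OH the departing group would be OH⁻ (pKₐ(H₂O) ≈ 15.7). Strong base; essentially never leaves without prior activation.
From CH₃CH₂–OMs the leaving group is OMs⁻ (pKₐ(CH₃SO₃H (MsOH)) ≈ -1.9). Resonance-delocalised alkanesulfonate.
Treatment with MsCl / Et₃N works by converting the hydroxyl into a mesylate, making CH₃CH₂–OMs enormously more reactive.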